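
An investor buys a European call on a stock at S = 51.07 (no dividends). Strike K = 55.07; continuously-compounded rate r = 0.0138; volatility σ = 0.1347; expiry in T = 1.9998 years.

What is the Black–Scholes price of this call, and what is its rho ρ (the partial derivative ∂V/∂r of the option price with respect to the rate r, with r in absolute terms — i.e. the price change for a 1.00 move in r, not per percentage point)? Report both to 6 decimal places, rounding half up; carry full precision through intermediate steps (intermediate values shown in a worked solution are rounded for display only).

price = 2.843457
ρ = 39.058186

σ√T = 0.1347·√1.9998 = 0.190485
d₁ = (ln(S/K) + (r+σ²/2)T) / (σ√T) = (ln(51.07/55.07) + (0.0138+0.1347²/2)·1.9998) / 0.190485 = (-0.075408 + 0.045740) / 0.190485 = -0.155752
d₂ = d₁ − σ√T = -0.155752 − 0.190485 = -0.346237
e^{−rT} = e^{−0.0138·1.9998} = 0.972780
N(d₁) = 0.438114,  N(d₂) = 0.364582
Call price V = S·N(d₁) − K·e^{−rT}·N(d₂) = 22.374503 − 19.531046 = 2.843457
ρ = K·T·e^{−rT}·N(d₂) = 39.058186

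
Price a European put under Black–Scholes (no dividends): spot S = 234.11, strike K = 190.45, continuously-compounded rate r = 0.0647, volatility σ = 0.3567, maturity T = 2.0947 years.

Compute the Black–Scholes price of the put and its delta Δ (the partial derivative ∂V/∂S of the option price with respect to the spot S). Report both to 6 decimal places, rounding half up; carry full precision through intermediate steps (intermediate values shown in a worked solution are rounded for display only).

price = 15.222437
Δ = -0.178668

σ√T = 0.3567·√2.0947 = 0.516255
d₁ = (ln(S/K) + (r+σ²/2)T) / (σ√T) = (ln(234.11/190.45) + (0.0647+0.3567²/2)·2.0947) / 0.516255 = (0.206401 + 0.268787) / 0.516255 = 0.920453
d₂ = d₁ − σ√T = 0.920453 − 0.516255 = 0.404198
e^{−rT} = e^{−0.0647·2.0947} = 0.873256
N(−d₁) = 0.178668,  N(−d₂) = 0.343034
Put price V = K·e^{−rT}·N(−d₂) − S·N(−d₁) = 57.050441 − 41.828004 = 15.222437
Δ = −N(−d₁) = -0.178668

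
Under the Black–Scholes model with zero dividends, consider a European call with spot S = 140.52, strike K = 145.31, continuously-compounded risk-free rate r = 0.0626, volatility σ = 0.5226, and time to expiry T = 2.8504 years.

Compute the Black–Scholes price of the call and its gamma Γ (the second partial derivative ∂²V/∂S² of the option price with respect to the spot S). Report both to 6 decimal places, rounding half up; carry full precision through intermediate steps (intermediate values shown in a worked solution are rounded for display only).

price = 54.712451
Γ = 0.002679

σ√T = 0.5226·√2.8504 = 0.882312
d₁ = (ln(S/K) + (r+σ²/2)T) / (σ√T) = (ln(140.52/145.31) + (0.0626+0.5226²/2)·2.8504) / 0.882312 = (-0.033520 + 0.567672) / 0.882312 = 0.605401
d₂ = d₁ − σ√T = 0.605401 − 0.882312 = -0.276911
e^{−rT} = e^{−0.0626·2.8504} = 0.836578
N(d₁) = 0.727544,  N(d₂) = 0.390924
Call price V = S·N(d₁) − K·e^{−rT}·N(d₂) = 102.234453 − 47.522002 = 54.712451
φ(d₁) = (1/√(2π))·e^{−d₁²/2} = 0.332142
Γ = φ(d₁) / (S·σ·√T) = 0.002679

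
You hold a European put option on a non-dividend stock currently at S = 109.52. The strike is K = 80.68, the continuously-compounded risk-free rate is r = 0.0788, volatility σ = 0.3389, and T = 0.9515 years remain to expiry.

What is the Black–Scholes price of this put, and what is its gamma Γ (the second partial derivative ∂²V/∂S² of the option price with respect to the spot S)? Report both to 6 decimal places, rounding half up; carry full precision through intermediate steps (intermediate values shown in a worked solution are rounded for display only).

price = 1.837239
Γ = 0.004632

σ√T = 0.3389·√0.9515 = 0.330580
d₁ = (ln(S/K) + (r+σ²/2)T) / (σ√T) = (ln(109.52/80.68) + (0.0788+0.3389²/2)·0.9515) / 0.330580 = (0.305616 + 0.129620) / 0.330580 = 1.316585
d₂ = d₁ − σ√T = 1.316585 − 0.330580 = 0.986006
e^{−rT} = e^{−0.0788·0.9515} = 0.927764
N(−d₁) = 0.093989,  N(−d₂) = 0.162065
Put price V = K·e^{−rT}·N(−d₂) − S·N(−d₁) = 12.130900 − 10.293661 = 1.837239
φ(d₁) = (1/√(2π))·e^{−d₁²/2} = 0.167690
Γ = φ(d₁) / (S·σ·√T) = 0.004632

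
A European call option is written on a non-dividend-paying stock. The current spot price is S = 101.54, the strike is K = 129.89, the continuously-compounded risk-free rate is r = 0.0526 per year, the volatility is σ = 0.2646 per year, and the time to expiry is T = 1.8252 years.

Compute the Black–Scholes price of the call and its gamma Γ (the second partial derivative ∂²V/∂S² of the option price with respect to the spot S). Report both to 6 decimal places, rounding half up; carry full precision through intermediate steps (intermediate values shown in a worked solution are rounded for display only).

price = 8.679308
Γ = 0.010675

σ√T = 0.2646·√1.8252 = 0.357475
d₁ = (ln(S/K) + (r+σ²/2)T) / (σ√T) = (ln(101.54/129.89) + (0.0526+0.2646²/2)·1.8252) / 0.357475 = (-0.246235 + 0.159900) / 0.357475 = -0.241515
d₂ = d₁ − σ√T = -0.241515 − 0.357475 = -0.598990
e^{−rT} = e^{−0.0526·1.8252} = 0.908459
N(d₁) = 0.404578,  N(d₂) = 0.274590
Call price V = S·N(d₁) − K·e^{−rT}·N(d₂) = 41.080834 − 32.401526 = 8.679308
φ(d₁) = (1/√(2π))·e^{−d₁²/2} = 0.387475
Γ = φ(d₁) / (S·σ·√T) = 0.010675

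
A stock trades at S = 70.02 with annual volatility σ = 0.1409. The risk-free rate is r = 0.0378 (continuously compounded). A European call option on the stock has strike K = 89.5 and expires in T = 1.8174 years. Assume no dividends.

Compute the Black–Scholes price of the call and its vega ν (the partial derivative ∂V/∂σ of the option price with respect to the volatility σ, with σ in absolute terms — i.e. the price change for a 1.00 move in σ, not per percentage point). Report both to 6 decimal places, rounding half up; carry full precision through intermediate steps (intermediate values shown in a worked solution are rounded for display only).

price = 1.375378
ν = 26.560846

σ√T = 0.1409·√1.8174 = 0.189949
d₁ = (ln(S/K) + (r+σ²/2)T) / (σ√T) = (ln(70.02/89.5) + (0.0378+0.1409²/2)·1.8174) / 0.189949 = (-0.245458 + 0.086738) / 0.189949 = -0.835593
d₂ = d₁ − σ√T = -0.835593 − 0.189949 = -1.025541
e^{−rT} = e^{−0.0378·1.8174} = 0.933609
N(d₁) = 0.201692,  N(d₂) = 0.152554
Call price V = S·N(d₁) − K·e^{−rT}·N(d₂) = 14.122474 − 12.747096 = 1.375378
φ(d₁) = (1/√(2π))·e^{−d₁²/2} = 0.281381
ν = S·φ(d₁)·√T = 26.560846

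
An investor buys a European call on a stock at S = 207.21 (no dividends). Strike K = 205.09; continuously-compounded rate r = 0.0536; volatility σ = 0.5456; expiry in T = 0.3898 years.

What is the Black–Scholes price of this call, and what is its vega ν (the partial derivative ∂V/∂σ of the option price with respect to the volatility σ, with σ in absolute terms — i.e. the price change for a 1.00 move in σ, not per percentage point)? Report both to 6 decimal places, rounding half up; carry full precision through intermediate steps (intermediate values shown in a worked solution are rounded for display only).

price = 30.887909
ν = 49.871618

σ√T = 0.5456·√0.3898 = 0.340640
d₁ = (ln(S/K) + (r+σ²/2)T) / (σ√T) = (ln(207.21/205.09) + (0.0536+0.5456²/2)·0.3898) / 0.340640 = (0.010284 + 0.078911) / 0.340640 = 0.261845
d₂ = d₁ − σ√T = 0.261845 − 0.340640 = -0.078795
e^{−rT} = e^{−0.0536·0.3898} = 0.979323
N(d₁) = 0.603280,  N(d₂) = 0.468598
Call price V = S·N(d₁) − K·e^{−rT}·N(d₂) = 125.005562 − 94.117653 = 30.887909
φ(d₁) = (1/√(2π))·e^{−d₁²/2} = 0.385498
ν = S·φ(d₁)·√T = 49.871618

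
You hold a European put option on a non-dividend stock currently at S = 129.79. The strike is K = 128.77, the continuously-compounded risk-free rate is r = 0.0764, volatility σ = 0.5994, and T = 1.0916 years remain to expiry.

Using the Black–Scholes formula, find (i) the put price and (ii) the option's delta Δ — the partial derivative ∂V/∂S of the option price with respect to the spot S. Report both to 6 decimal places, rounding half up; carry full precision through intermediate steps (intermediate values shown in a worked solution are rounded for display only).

σ√T = 0.5994·√1.0916 = 0.626251
d₁ = (ln(S/K) + (r+σ²/2)T) / (σ√T) = (ln(129.79/128.77) + (0.0764+0.5994²/2)·1.0916) / 0.626251 = (0.007890 + 0.279493) / 0.626251 = 0.458895
d₂ = d₁ − σ√T = 0.458895 − 0.626251 = -0.167356
e^{−rT} = e^{−0.0764·1.0916} = 0.919985
N(−d₁) = 0.323155,  N(−d₂) = 0.566455
Put price V = K·e^{−rT}·N(−d₂) − S·N(−d₁) = 67.105920 − 41.942270 = 25.163650
Δ = −N(−d₁) = -0.323155

price = 25.163650
Δ = -0.323155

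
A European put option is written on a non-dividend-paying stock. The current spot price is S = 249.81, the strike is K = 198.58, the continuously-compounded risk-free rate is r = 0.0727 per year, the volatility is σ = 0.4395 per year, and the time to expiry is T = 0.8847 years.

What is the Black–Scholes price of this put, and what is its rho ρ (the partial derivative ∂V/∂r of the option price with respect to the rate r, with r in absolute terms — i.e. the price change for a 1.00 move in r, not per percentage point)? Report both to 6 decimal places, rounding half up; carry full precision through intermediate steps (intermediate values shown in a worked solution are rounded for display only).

price = 12.357383
ρ = -50.591803

σ√T = 0.4395·√0.8847 = 0.413387
d₁ = (ln(S/K) + (r+σ²/2)T) / (σ√T) = (ln(249.81/198.58) + (0.0727+0.4395²/2)·0.8847) / 0.413387 = (0.229509 + 0.149762) / 0.413387 = 0.917471
d₂ = d₁ − σ√T = 0.917471 − 0.413387 = 0.504084
e^{−rT} = e^{−0.0727·0.8847} = 0.937707
N(−d₁) = 0.179448,  N(−d₂) = 0.307101
Put price V = K·e^{−rT}·N(−d₂) − S·N(−d₁) = 57.185264 − 44.827880 = 12.357383
ρ = −K·T·e^{−rT}·N(−d₂) = -50.591803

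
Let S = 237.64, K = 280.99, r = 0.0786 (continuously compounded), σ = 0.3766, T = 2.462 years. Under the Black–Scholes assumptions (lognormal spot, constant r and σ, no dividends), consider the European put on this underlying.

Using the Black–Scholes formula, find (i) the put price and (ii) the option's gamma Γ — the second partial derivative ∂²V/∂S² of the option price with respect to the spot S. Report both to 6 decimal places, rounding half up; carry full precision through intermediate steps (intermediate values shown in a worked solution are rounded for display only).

price = 51.516852
Γ = 0.002682

σ√T = 0.3766·√2.462 = 0.590914
d₁ = (ln(S/K) + (r+σ²/2)T) / (σ√T) = (ln(237.64/280.99) + (0.0786+0.3766²/2)·2.462) / 0.590914 = (-0.167562 + 0.368103) / 0.590914 = 0.339374
d₂ = d₁ − σ√T = 0.339374 − 0.590914 = -0.251540
e^{−rT} = e^{−0.0786·2.462} = 0.824059
N(−d₁) = 0.367164,  N(−d₂) = 0.599302
Put price V = K·e^{−rT}·N(−d₂) − S·N(−d₁) = 138.769722 − 87.252870 = 51.516852
φ(d₁) = (1/√(2π))·e^{−d₁²/2} = 0.376617
Γ = φ(d₁) / (S·σ·√T) = 0.002682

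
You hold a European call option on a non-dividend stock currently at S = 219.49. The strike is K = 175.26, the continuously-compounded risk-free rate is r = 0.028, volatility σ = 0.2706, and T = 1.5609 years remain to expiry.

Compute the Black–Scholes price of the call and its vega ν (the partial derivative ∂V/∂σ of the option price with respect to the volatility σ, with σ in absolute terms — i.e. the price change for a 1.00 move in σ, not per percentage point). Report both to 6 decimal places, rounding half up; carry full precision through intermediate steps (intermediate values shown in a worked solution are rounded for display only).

price = 59.527487
ν = 68.744672

σ√T = 0.2706·√1.5609 = 0.338077
d₁ = (ln(S/K) + (r+σ²/2)T) / (σ√T) = (ln(219.49/175.26) + (0.028+0.2706²/2)·1.5609) / 0.338077 = (0.225036 + 0.100853) / 0.338077 = 0.963950
d₂ = d₁ − σ√T = 0.963950 − 0.338077 = 0.625874
e^{−rT} = e^{−0.028·1.5609} = 0.957236
N(d₁) = 0.832465,  N(d₂) = 0.734301
Call price V = S·N(d₁) − K·e^{−rT}·N(d₂) = 182.717656 − 123.190169 = 59.527487
φ(d₁) = (1/√(2π))·e^{−d₁²/2} = 0.250690
ν = S·φ(d₁)·√T = 68.744672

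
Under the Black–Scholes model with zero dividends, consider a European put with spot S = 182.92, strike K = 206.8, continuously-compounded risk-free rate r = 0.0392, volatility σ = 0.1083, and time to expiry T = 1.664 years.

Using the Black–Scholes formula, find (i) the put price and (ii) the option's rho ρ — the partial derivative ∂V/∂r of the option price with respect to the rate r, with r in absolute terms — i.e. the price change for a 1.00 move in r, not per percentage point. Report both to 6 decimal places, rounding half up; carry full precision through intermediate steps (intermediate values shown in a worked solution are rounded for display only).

price = 16.771893
ρ = -220.780117

σ√T = 0.1083·√1.664 = 0.139703
d₁ = (ln(S/K) + (r+σ²/2)T) / (σ√T) = (ln(182.92/206.8) + (0.0392+0.1083²/2)·1.664) / 0.139703 = (-0.122703 + 0.074987) / 0.139703 = -0.341554
d₂ = d₁ − σ√T = -0.341554 − 0.139703 = -0.481256
e^{−rT} = e^{−0.0392·1.664} = 0.936853
N(−d₁) = 0.633657,  N(−d₂) = 0.684833
Put price V = K·e^{−rT}·N(−d₂) − S·N(−d₁) = 132.680359 − 115.908466 = 16.771893
ρ = −K·T·e^{−rT}·N(−d₂) = -220.780117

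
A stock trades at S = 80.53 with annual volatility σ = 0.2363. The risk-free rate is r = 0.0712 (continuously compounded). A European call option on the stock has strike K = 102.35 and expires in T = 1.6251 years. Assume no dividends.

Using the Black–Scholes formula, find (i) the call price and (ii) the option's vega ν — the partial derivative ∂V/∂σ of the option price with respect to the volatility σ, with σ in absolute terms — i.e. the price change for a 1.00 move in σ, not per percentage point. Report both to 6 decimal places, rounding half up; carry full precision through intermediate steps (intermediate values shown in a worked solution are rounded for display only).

price = 5.811227
ν = 39.581272

σ√T = 0.2363·√1.6251 = 0.301234
d₁ = (ln(S/K) + (r+σ²/2)T) / (σ√T) = (ln(80.53/102.35) + (0.0712+0.2363²/2)·1.6251) / 0.301234 = (-0.239769 + 0.161078) / 0.301234 = -0.261227
d₂ = d₁ − σ√T = -0.261227 − 0.301234 = -0.562461
e^{−rT} = e^{−0.0712·1.6251} = 0.890736
N(d₁) = 0.396959,  N(d₂) = 0.286901
Call price V = S·N(d₁) − K·e^{−rT}·N(d₂) = 31.967078 − 26.155852 = 5.811227
φ(d₁) = (1/√(2π))·e^{−d₁²/2} = 0.385560
ν = S·φ(d₁)·√T = 39.581272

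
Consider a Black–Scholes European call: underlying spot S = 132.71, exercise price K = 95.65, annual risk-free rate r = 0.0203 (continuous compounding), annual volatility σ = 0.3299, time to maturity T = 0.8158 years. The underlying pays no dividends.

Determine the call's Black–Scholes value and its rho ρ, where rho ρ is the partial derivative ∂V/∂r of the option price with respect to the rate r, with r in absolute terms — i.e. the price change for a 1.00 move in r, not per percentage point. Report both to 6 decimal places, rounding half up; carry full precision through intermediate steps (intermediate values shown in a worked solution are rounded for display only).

σ√T = 0.3299·√0.8158 = 0.297971
d₁ = (ln(S/K) + (r+σ²/2)T) / (σ√T) = (ln(132.71/95.65) + (0.0203+0.3299²/2)·0.8158) / 0.297971 = (0.327471 + 0.060954) / 0.297971 = 1.303565
d₂ = d₁ − σ√T = 1.303565 − 0.297971 = 1.005594
e^{−rT} = e^{−0.0203·0.8158} = 0.983576
N(d₁) = 0.903809,  N(d₂) = 0.842695
Call price V = S·N(d₁) − K·e^{−rT}·N(d₂) = 119.944498 − 79.279867 = 40.664631
ρ = K·T·e^{−rT}·N(d₂) = 64.676515

price = 40.664631
ρ = 64.676515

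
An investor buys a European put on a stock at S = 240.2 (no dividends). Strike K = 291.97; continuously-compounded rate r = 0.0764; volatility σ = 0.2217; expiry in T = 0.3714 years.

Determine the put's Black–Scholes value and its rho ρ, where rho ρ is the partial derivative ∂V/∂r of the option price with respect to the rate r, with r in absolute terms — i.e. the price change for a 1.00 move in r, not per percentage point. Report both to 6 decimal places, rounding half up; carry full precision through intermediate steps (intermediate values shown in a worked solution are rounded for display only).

σ√T = 0.2217·√0.3714 = 0.135110
d₁ = (ln(S/K) + (r+σ²/2)T) / (σ√T) = (ln(240.2/291.97) + (0.0764+0.2217²/2)·0.3714) / 0.135110 = (-0.195179 + 0.037502) / 0.135110 = -1.167028
d₂ = d₁ − σ√T = -1.167028 − 0.135110 = -1.302138
e^{−rT} = e^{−0.0764·0.3714} = 0.972024
N(−d₁) = 0.878401,  N(−d₂) = 0.903565
Put price V = K·e^{−rT}·N(−d₂) − S·N(−d₁) = 256.433478 − 210.991801 = 45.441677
ρ = −K·T·e^{−rT}·N(−d₂) = -95.239394

price = 45.441677
ρ = -95.239394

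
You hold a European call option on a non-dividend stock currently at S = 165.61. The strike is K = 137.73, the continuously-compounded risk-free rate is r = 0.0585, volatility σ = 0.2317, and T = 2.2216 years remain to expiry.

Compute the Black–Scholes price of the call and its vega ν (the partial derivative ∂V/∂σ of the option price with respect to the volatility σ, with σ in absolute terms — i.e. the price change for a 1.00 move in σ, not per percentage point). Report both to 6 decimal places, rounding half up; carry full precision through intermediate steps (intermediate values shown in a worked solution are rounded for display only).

price = 49.439973
ν = 54.795397

σ√T = 0.2317·√2.2216 = 0.345350
d₁ = (ln(S/K) + (r+σ²/2)T) / (σ√T) = (ln(165.61/137.73) + (0.0585+0.2317²/2)·2.2216) / 0.345350 = (0.184340 + 0.189597) / 0.345350 = 1.082779
d₂ = d₁ − σ√T = 1.082779 − 0.345350 = 0.737429
e^{−rT} = e^{−0.0585·2.2216} = 0.878127
N(d₁) = 0.860547,  N(d₂) = 0.769569
Call price V = S·N(d₁) − K·e^{−rT}·N(d₂) = 142.515129 − 93.075156 = 49.439973
φ(d₁) = (1/√(2π))·e^{−d₁²/2} = 0.221985
ν = S·φ(d₁)·√T = 54.795397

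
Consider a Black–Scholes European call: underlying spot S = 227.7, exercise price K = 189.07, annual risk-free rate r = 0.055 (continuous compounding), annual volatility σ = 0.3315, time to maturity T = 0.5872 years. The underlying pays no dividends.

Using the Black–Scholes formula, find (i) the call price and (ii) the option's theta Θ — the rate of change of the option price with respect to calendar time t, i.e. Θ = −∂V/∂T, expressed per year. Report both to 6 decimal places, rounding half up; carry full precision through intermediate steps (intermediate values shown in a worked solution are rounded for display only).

price = 50.223161
Θ = -19.815838

σ√T = 0.3315·√0.5872 = 0.254025
d₁ = (ln(S/K) + (r+σ²/2)T) / (σ√T) = (ln(227.7/189.07) + (0.055+0.3315²/2)·0.5872) / 0.254025 = (0.185912 + 0.064560) / 0.254025 = 0.986013
d₂ = d₁ − σ√T = 0.986013 − 0.254025 = 0.731988
e^{−rT} = e^{−0.055·0.5872} = 0.968220
N(d₁) = 0.837937,  N(d₂) = 0.767912
Call price V = S·N(d₁) − K·e^{−rT}·N(d₂) = 190.798174 − 140.575013 = 50.223161
φ(d₁) = (1/√(2π))·e^{−d₁²/2} = 0.245355
Θ = −S·φ(d₁)·σ/(2√T) − r·K·e^{−rT}·N(d₂) = −12.084212 − 7.731626 = -19.815838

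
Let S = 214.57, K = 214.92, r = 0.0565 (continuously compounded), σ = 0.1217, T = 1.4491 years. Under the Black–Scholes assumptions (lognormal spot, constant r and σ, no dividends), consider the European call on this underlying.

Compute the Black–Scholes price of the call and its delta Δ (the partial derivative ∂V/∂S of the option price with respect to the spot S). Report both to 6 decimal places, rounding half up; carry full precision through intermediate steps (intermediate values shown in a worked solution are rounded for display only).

price = 22.077878
Δ = 0.732697

σ√T = 0.1217·√1.4491 = 0.146501
d₁ = (ln(S/K) + (r+σ²/2)T) / (σ√T) = (ln(214.57/214.92) + (0.0565+0.1217²/2)·1.4491) / 0.146501 = (-0.001630 + 0.092605) / 0.146501 = 0.620990
d₂ = d₁ − σ√T = 0.620990 − 0.146501 = 0.474490
e^{−rT} = e^{−0.0565·1.4491} = 0.921388
N(d₁) = 0.732697,  N(d₂) = 0.682425
Call price V = S·N(d₁) − K·e^{−rT}·N(d₂) = 157.214802 − 135.136924 = 22.077878
Δ = N(d₁) = 0.732697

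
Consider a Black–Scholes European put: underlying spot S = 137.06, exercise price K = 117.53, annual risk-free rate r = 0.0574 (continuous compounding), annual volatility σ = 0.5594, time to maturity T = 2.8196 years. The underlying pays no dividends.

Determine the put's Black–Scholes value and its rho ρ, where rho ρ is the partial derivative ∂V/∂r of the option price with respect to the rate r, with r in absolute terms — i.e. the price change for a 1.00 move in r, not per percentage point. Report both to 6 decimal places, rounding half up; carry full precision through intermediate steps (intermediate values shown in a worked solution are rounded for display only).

price = 26.486188
ρ = -155.925496

σ√T = 0.5594·√2.8196 = 0.939326
d₁ = (ln(S/K) + (r+σ²/2)T) / (σ√T) = (ln(137.06/117.53) + (0.0574+0.5594²/2)·2.8196) / 0.939326 = (0.153725 + 0.603011) / 0.939326 = 0.805617
d₂ = d₁ − σ√T = 0.805617 − 0.939326 = -0.133709
e^{−rT} = e^{−0.0574·2.8196} = 0.850573
N(−d₁) = 0.210232,  N(−d₂) = 0.553184
Put price V = K·e^{−rT}·N(−d₂) − S·N(−d₁) = 55.300573 − 28.814385 = 26.486188
ρ = −K·T·e^{−rT}·N(−d₂) = -155.925496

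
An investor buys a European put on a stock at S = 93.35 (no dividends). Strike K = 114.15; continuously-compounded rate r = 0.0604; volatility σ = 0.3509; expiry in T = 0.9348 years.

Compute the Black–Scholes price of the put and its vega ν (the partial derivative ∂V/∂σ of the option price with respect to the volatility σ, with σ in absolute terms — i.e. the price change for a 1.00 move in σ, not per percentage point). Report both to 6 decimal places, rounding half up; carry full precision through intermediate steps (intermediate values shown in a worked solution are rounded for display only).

σ√T = 0.3509·√0.9348 = 0.339268
d₁ = (ln(S/K) + (r+σ²/2)T) / (σ√T) = (ln(93.35/114.15) + (0.0604+0.3509²/2)·0.9348) / 0.339268 = (-0.201158 + 0.114013) / 0.339268 = -0.256860
d₂ = d₁ − σ√T = -0.256860 − 0.339268 = -0.596128
e^{−rT} = e^{−0.0604·0.9348} = 0.945102
N(−d₁) = 0.601356,  N(−d₂) = 0.724455
Put price V = K·e^{−rT}·N(−d₂) − S·N(−d₁) = 78.156702 − 56.136626 = 22.020077
φ(d₁) = (1/√(2π))·e^{−d₁²/2} = 0.385996
ν = S·φ(d₁)·√T = 34.838307

price = 22.020077
ν = 34.838307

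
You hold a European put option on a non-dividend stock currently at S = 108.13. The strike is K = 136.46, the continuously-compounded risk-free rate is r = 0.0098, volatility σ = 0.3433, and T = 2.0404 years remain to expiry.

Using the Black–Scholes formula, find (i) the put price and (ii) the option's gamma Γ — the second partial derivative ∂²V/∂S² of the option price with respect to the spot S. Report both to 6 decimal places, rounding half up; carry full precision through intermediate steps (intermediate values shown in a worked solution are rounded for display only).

price = 38.356569
Γ = 0.007391

σ√T = 0.3433·√2.0404 = 0.490379
d₁ = (ln(S/K) + (r+σ²/2)T) / (σ√T) = (ln(108.13/136.46) + (0.0098+0.3433²/2)·2.0404) / 0.490379 = (-0.232697 + 0.140231) / 0.490379 = -0.188560
d₂ = d₁ − σ√T = -0.188560 − 0.490379 = -0.678939
e^{−rT} = e^{−0.0098·2.0404} = 0.980203
N(−d₁) = 0.574781,  N(−d₂) = 0.751412
Put price V = K·e^{−rT}·N(−d₂) − S·N(−d₁) = 100.507662 − 62.151092 = 38.356569
φ(d₁) = (1/√(2π))·e^{−d₁²/2} = 0.391913
Γ = φ(d₁) / (S·σ·√T) = 0.007391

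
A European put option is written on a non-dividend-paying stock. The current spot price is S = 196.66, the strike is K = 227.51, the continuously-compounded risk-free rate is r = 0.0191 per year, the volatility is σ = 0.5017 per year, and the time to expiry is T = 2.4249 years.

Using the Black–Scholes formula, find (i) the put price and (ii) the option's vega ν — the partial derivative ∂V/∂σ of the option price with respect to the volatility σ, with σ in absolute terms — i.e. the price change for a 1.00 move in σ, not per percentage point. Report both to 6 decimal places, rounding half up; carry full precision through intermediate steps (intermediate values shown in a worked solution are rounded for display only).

σ√T = 0.5017·√2.4249 = 0.781252
d₁ = (ln(S/K) + (r+σ²/2)T) / (σ√T) = (ln(196.66/227.51) + (0.0191+0.5017²/2)·2.4249) / 0.781252 = (-0.145718 + 0.351493) / 0.781252 = 0.263391
d₂ = d₁ − σ√T = 0.263391 − 0.781252 = -0.517860
e^{−rT} = e^{−0.0191·2.4249} = 0.954741
N(−d₁) = 0.396125,  N(−d₂) = 0.697722
Put price V = K·e^{−rT}·N(−d₂) − S·N(−d₁) = 151.554356 − 77.901844 = 73.652511
φ(d₁) = (1/√(2π))·e^{−d₁²/2} = 0.385341
ν = S·φ(d₁)·√T = 118.007180

price = 73.652511
ν = 118.007180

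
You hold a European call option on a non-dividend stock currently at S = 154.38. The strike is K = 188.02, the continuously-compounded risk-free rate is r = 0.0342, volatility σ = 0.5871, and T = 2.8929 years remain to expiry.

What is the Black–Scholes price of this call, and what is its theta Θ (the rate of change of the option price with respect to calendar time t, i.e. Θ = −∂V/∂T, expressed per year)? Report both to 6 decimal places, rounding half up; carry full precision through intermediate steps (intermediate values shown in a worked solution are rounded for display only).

σ√T = 0.5871·√2.8929 = 0.998571
d₁ = (ln(S/K) + (r+σ²/2)T) / (σ√T) = (ln(154.38/188.02) + (0.0342+0.5871²/2)·2.8929) / 0.998571 = (-0.197131 + 0.597509) / 0.998571 = 0.400951
d₂ = d₁ − σ√T = 0.400951 − 0.998571 = -0.597620
e^{−rT} = e^{−0.0342·2.8929} = 0.905800
N(d₁) = 0.655772,  N(d₂) = 0.275047
Call price V = S·N(d₁) − K·e^{−rT}·N(d₂) = 101.238049 − 46.842788 = 54.395260
φ(d₁) = (1/√(2π))·e^{−d₁²/2} = 0.368130
Θ = −S·φ(d₁)·σ/(2√T) − r·K·e^{−rT}·N(d₂) = −9.808612 − 1.602023 = -11.410636

price = 54.395260
Θ = -11.410636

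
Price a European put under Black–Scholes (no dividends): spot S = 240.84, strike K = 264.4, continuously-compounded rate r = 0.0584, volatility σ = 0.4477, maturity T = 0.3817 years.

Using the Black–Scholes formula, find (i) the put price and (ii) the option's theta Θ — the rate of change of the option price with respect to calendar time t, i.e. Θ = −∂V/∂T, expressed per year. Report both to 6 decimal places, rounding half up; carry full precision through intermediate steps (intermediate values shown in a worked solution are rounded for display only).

price = 37.226976
Θ = -24.698622

σ√T = 0.4477·√0.3817 = 0.276597
d₁ = (ln(S/K) + (r+σ²/2)T) / (σ√T) = (ln(240.84/264.4) + (0.0584+0.4477²/2)·0.3817) / 0.276597 = (-0.093330 + 0.060544) / 0.276597 = -0.118533
d₂ = d₁ − σ√T = -0.118533 − 0.276597 = -0.395131
e^{−rT} = e^{−0.0584·0.3817} = 0.977955
N(−d₁) = 0.547177,  N(−d₂) = 0.653627
Put price V = K·e^{−rT}·N(−d₂) − S·N(−d₁) = 169.009168 − 131.782192 = 37.226976
φ(d₁) = (1/√(2π))·e^{−d₁²/2} = 0.396150
Θ = −S·φ(d₁)·σ/(2√T) + r·K·e^{−rT}·N(−d₂) = −34.568757 + 9.870135 = -24.698622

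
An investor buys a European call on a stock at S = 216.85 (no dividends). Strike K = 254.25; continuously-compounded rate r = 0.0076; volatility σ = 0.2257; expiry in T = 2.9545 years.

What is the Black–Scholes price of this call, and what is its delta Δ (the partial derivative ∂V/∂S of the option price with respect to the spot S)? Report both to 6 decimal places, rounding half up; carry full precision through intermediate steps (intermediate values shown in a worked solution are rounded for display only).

price = 22.083487
Δ = 0.437116

σ√T = 0.2257·√2.9545 = 0.387948
d₁ = (ln(S/K) + (r+σ²/2)T) / (σ√T) = (ln(216.85/254.25) + (0.0076+0.2257²/2)·2.9545) / 0.387948 = (-0.159112 + 0.097706) / 0.387948 = -0.158284
d₂ = d₁ − σ√T = -0.158284 − 0.387948 = -0.546232
e^{−rT} = e^{−0.0076·2.9545} = 0.977796
N(d₁) = 0.437116,  N(d₂) = 0.292453
Call price V = S·N(d₁) − K·e^{−rT}·N(d₂) = 94.788680 − 72.705193 = 22.083487
Δ = N(d₁) = 0.437116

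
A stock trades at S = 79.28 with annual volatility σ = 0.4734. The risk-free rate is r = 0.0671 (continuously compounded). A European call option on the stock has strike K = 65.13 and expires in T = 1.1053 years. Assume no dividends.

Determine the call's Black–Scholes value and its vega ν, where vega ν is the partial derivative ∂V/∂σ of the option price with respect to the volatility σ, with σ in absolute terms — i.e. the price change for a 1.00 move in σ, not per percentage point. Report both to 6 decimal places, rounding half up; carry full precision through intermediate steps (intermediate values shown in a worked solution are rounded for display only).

σ√T = 0.4734·√1.1053 = 0.497701
d₁ = (ln(S/K) + (r+σ²/2)T) / (σ√T) = (ln(79.28/65.13) + (0.0671+0.4734²/2)·1.1053) / 0.497701 = (0.196601 + 0.198019) / 0.497701 = 0.792885
d₂ = d₁ − σ√T = 0.792885 − 0.497701 = 0.295184
e^{−rT} = e^{−0.0671·1.1053} = 0.928518
N(d₁) = 0.786077,  N(d₂) = 0.616073
Call price V = S·N(d₁) − K·e^{−rT}·N(d₂) = 62.320221 − 37.256642 = 25.063579
φ(d₁) = (1/√(2π))·e^{−d₁²/2} = 0.291338
ν = S·φ(d₁)·√T = 24.282909

price = 25.063579
ν = 24.282909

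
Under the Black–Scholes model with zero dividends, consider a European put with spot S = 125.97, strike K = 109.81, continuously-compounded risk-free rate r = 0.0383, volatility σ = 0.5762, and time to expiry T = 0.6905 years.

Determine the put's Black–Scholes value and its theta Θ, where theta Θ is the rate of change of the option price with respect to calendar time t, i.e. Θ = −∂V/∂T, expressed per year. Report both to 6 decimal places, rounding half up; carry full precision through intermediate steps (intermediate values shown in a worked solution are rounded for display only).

σ√T = 0.5762·√0.6905 = 0.478801
d₁ = (ln(S/K) + (r+σ²/2)T) / (σ√T) = (ln(125.97/109.81) + (0.0383+0.5762²/2)·0.6905) / 0.478801 = (0.137292 + 0.141071) / 0.478801 = 0.581376
d₂ = d₁ − σ√T = 0.581376 − 0.478801 = 0.102575
e^{−rT} = e^{−0.0383·0.6905} = 0.973900
N(−d₁) = 0.280493,  N(−d₂) = 0.459150
Put price V = K·e^{−rT}·N(−d₂) − S·N(−d₁) = 49.103350 − 35.333760 = 13.769590
φ(d₁) = (1/√(2π))·e^{−d₁²/2} = 0.336911
Θ = −S·φ(d₁)·σ/(2√T) + r·K·e^{−rT}·N(−d₂) = −14.714422 + 1.880658 = -12.833764

price = 13.769590
Θ = -12.833764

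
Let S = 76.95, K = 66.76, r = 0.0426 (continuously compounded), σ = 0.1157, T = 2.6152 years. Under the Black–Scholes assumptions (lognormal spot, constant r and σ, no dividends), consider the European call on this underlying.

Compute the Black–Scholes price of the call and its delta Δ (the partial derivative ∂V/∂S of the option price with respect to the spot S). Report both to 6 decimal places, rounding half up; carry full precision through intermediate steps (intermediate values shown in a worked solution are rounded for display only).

price = 17.740223
Δ = 0.926218

σ√T = 0.1157·√2.6152 = 0.187105
d₁ = (ln(S/K) + (r+σ²/2)T) / (σ√T) = (ln(76.95/66.76) + (0.0426+0.1157²/2)·2.6152) / 0.187105 = (0.142052 + 0.128912) / 0.187105 = 1.448188
d₂ = d₁ − σ√T = 1.448188 − 0.187105 = 1.261083
e^{−rT} = e^{−0.0426·2.6152} = 0.894574
N(d₁) = 0.926218,  N(d₂) = 0.896360
Call price V = S·N(d₁) − K·e^{−rT}·N(d₂) = 71.272455 − 53.532232 = 17.740223
Δ = N(d₁) = 0.926218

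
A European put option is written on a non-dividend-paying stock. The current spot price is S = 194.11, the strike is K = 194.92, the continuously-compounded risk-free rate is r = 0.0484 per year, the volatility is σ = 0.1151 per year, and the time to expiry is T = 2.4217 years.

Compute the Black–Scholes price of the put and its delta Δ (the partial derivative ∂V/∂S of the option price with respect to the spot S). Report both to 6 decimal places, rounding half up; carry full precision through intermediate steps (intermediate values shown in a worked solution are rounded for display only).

σ√T = 0.1151·√2.4217 = 0.179116
d₁ = (ln(S/K) + (r+σ²/2)T) / (σ√T) = (ln(194.11/194.92) + (0.0484+0.1151²/2)·2.4217) / 0.179116 = (-0.004164 + 0.133252) / 0.179116 = 0.720690
d₂ = d₁ − σ√T = 0.720690 − 0.179116 = 0.541573
e^{−rT} = e^{−0.0484·2.4217} = 0.889398
N(−d₁) = 0.235550,  N(−d₂) = 0.294056
Put price V = K·e^{−rT}·N(−d₂) − S·N(−d₁) = 50.978019 − 45.722642 = 5.255377
Δ = −N(−d₁) = -0.235550

price = 5.255377
Δ = -0.235550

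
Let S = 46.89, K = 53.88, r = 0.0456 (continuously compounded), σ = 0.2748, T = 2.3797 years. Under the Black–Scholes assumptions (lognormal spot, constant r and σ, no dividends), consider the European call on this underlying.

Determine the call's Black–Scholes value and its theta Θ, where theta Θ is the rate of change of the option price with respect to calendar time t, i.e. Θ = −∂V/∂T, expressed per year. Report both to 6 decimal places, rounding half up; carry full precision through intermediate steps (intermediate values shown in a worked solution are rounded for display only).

price = 7.288205
Θ = -2.505782

σ√T = 0.2748·√2.3797 = 0.423914
d₁ = (ln(S/K) + (r+σ²/2)T) / (σ√T) = (ln(46.89/53.88) + (0.0456+0.2748²/2)·2.3797) / 0.423914 = (-0.138955 + 0.198366) / 0.423914 = 0.140149
d₂ = d₁ − σ√T = 0.140149 − 0.423914 = -0.283765
e^{−rT} = e^{−0.0456·2.3797} = 0.897166
N(d₁) = 0.555729,  N(d₂) = 0.388295
Call price V = S·N(d₁) − K·e^{−rT}·N(d₂) = 26.058120 − 18.769914 = 7.288205
φ(d₁) = (1/√(2π))·e^{−d₁²/2} = 0.395044
Θ = −S·φ(d₁)·σ/(2√T) − r·K·e^{−rT}·N(d₂) = −1.649874 − 0.855908 = -2.505782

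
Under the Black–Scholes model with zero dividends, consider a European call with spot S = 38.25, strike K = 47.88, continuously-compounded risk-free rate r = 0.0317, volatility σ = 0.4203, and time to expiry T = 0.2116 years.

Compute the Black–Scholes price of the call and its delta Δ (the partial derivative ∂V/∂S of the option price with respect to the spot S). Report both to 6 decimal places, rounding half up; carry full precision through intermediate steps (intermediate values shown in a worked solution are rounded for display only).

price = 0.534891
Δ = 0.151482

σ√T = 0.4203·√0.2116 = 0.193338
d₁ = (ln(S/K) + (r+σ²/2)T) / (σ√T) = (ln(38.25/47.88) + (0.0317+0.4203²/2)·0.2116) / 0.193338 = (-0.224554 + 0.025398) / 0.193338 = -1.030097
d₂ = d₁ − σ√T = -1.030097 − 0.193338 = -1.223435
e^{−rT} = e^{−0.0317·0.2116} = 0.993315
N(d₁) = 0.151482,  N(d₂) = 0.110583
Call price V = S·N(d₁) − K·e^{−rT}·N(d₂) = 5.794199 − 5.259308 = 0.534891
Δ = N(d₁) = 0.151482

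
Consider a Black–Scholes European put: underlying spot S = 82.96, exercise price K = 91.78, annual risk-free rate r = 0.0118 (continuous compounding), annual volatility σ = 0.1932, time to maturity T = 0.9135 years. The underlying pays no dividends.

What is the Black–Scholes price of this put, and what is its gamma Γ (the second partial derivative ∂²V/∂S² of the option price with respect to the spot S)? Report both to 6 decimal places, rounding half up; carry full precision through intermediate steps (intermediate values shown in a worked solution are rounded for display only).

σ√T = 0.1932·√0.9135 = 0.184655
d₁ = (ln(S/K) + (r+σ²/2)T) / (σ√T) = (ln(82.96/91.78) + (0.0118+0.1932²/2)·0.9135) / 0.184655 = (-0.101036 + 0.027828) / 0.184655 = -0.396457
d₂ = d₁ − σ√T = -0.396457 − 0.184655 = -0.581112
e^{−rT} = e^{−0.0118·0.9135} = 0.989279
N(−d₁) = 0.654116,  N(−d₂) = 0.719417
Put price V = K·e^{−rT}·N(−d₂) − S·N(−d₁) = 65.320223 − 54.265460 = 11.054762
φ(d₁) = (1/√(2π))·e^{−d₁²/2} = 0.368790
Γ = φ(d₁) / (S·σ·√T) = 0.024074

price = 11.054762
Γ = 0.024074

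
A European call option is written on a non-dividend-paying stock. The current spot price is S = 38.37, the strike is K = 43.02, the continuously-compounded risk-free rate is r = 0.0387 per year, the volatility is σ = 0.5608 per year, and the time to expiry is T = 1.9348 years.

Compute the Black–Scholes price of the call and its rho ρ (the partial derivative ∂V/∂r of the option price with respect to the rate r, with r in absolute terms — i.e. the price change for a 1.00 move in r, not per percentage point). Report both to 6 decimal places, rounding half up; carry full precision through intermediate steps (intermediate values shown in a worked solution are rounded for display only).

price = 11.120610
ρ = 25.464523

σ√T = 0.5608·√1.9348 = 0.780056
d₁ = (ln(S/K) + (r+σ²/2)T) / (σ√T) = (ln(38.37/43.02) + (0.0387+0.5608²/2)·1.9348) / 0.780056 = (-0.114389 + 0.379121) / 0.780056 = 0.339375
d₂ = d₁ − σ√T = 0.339375 − 0.780056 = -0.440682
e^{−rT} = e^{−0.0387·1.9348} = 0.927858
N(d₁) = 0.632836,  N(d₂) = 0.329722
Call price V = S·N(d₁) − K·e^{−rT}·N(d₂) = 24.281930 − 13.161321 = 11.120610
ρ = K·T·e^{−rT}·N(d₂) = 25.464523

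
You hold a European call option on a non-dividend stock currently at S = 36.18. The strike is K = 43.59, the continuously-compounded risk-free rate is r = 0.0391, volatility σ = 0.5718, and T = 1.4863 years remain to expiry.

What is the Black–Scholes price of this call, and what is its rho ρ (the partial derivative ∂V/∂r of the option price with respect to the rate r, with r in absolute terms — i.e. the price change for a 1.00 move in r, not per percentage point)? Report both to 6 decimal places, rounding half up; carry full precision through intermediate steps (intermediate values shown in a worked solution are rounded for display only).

price = 8.232039
ρ = 18.167954

σ√T = 0.5718·√1.4863 = 0.697104
d₁ = (ln(S/K) + (r+σ²/2)T) / (σ√T) = (ln(36.18/43.59) + (0.0391+0.5718²/2)·1.4863) / 0.697104 = (-0.186321 + 0.301091) / 0.697104 = 0.164638
d₂ = d₁ − σ√T = 0.164638 − 0.697104 = -0.532466
e^{−rT} = e^{−0.0391·1.4863} = 0.943542
N(d₁) = 0.565386,  N(d₂) = 0.297202
Call price V = S·N(d₁) − K·e^{−rT}·N(d₂) = 20.455650 − 12.223612 = 8.232039
ρ = K·T·e^{−rT}·N(d₂) = 18.167954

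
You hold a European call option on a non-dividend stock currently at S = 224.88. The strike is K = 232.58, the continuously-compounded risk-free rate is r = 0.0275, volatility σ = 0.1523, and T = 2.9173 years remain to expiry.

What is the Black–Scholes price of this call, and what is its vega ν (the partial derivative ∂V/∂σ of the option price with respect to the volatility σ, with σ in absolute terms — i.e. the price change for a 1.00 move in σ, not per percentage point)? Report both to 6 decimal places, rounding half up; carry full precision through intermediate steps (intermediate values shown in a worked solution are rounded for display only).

σ√T = 0.1523·√2.9173 = 0.260130
d₁ = (ln(S/K) + (r+σ²/2)T) / (σ√T) = (ln(224.88/232.58) + (0.0275+0.1523²/2)·2.9173) / 0.260130 = (-0.033667 + 0.114060) / 0.260130 = 0.309046
d₂ = d₁ − σ√T = 0.309046 − 0.260130 = 0.048916
e^{−rT} = e^{−0.0275·2.9173} = 0.922908
N(d₁) = 0.621357,  N(d₂) = 0.519507
Call price V = S·N(d₁) − K·e^{−rT}·N(d₂) = 139.730734 − 111.512151 = 28.218583
φ(d₁) = (1/√(2π))·e^{−d₁²/2} = 0.380339
ν = S·φ(d₁)·√T = 146.087072

price = 28.218583
ν = 146.087072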